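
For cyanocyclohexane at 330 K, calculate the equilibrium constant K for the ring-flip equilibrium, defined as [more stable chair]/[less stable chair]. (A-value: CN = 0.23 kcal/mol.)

K ≈ 1.42

One chair has the cyano group axial (E = 0.23 kcal/mol) and the other has it equatorial (E = 0).
ΔG = 0.23 kcal/mol between the two chairs.
K = exp(ΔG/RT) with R = 1.987×10⁻³ kcal mol⁻¹ K⁻¹ and T = 330 K gives K ≈ 1.42.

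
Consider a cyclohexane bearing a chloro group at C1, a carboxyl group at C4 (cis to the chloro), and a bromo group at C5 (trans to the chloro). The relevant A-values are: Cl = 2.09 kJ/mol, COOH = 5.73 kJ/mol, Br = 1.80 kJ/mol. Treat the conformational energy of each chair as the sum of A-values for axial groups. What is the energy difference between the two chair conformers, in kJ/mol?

5.44 kJ/mol

Chair I (chloro axial, carboxyl equatorial, bromo equatorial): E = 2.09 kJ/mol.
Chair II (chloro equatorial, carboxyl axial, bromo axial): E = 7.53 kJ/mol.
ΔE = 7.53 − 2.09 = 5.44 kJ/mol; chair I is more stable.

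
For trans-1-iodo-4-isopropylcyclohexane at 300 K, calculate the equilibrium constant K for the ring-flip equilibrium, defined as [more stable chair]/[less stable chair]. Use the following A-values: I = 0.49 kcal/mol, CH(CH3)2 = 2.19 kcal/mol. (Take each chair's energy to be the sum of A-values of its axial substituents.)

K ≈ 89.6

C1 and C4 have opposite parity, so for the trans isomer the two substituents are e,e in one chair and a,a in the other.
Chair I (iodo axial, isopropyl axial): E = 2.68 kcal/mol; chair II (iodo equatorial, isopropyl equatorial): E = 0.00 kcal/mol.
ΔG = 2.68 kcal/mol between the two chairs.
K = exp(ΔG/RT) with R = 1.987×10⁻³ kcal mol⁻¹ K⁻¹ and T = 300 K gives K ≈ 89.6.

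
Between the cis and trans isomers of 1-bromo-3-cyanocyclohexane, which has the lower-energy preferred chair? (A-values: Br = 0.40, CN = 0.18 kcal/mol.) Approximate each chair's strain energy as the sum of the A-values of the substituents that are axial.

cis

At 1,3 positions (parity same): cis → (e,e or a,a); trans → (a,e or e,a).
Best chair for cis: E = 0.00 kcal/mol; best chair for trans: E = 0.18 kcal/mol.
The cis isomer is lower by 0.18 kcal/mol.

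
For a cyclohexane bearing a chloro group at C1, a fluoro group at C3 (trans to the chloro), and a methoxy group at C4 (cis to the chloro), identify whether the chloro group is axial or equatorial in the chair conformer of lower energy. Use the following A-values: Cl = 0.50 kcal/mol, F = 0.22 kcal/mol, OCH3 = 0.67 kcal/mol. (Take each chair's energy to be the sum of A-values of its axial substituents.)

Chair I (chloro axial, fluoro equatorial, methoxy equatorial): E = 0.50 kcal/mol.
Chair II (chloro equatorial, fluoro axial, methoxy axial): E = 0.89 kcal/mol.
Chair I is the more stable (lower-energy) conformer, and in that chair the chloro group is axial.

axial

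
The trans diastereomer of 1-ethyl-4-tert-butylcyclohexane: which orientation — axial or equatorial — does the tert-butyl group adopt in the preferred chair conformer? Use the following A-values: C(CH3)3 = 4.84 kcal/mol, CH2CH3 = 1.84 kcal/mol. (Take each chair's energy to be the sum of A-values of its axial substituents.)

C1 and C4 have opposite parity, so for the trans isomer the two substituents are e,e in one chair and a,a in the other.
Chair I (tert-butyl axial, ethyl axial): E = 6.68 kcal/mol.
Chair II (tert-butyl equatorial, ethyl equatorial): E = 0.00 kcal/mol.
Chair II is the more stable (lower-energy) conformer, and in that chair the tert-butyl group is equatorial.

equatorial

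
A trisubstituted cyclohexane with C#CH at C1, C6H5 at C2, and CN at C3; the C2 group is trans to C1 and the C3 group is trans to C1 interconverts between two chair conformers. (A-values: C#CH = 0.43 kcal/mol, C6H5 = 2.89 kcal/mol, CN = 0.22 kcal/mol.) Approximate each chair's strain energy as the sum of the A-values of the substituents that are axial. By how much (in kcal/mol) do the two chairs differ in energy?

Chair I (ethynyl axial, phenyl axial, cyano equatorial): E = 3.32 kcal/mol.
Chair II (ethynyl equatorial, phenyl equatorial, cyano axial): E = 0.22 kcal/mol.
ΔE = 3.32 − 0.22 = 3.10 kcal/mol; chair II is more stable.

3.10 kcal/mol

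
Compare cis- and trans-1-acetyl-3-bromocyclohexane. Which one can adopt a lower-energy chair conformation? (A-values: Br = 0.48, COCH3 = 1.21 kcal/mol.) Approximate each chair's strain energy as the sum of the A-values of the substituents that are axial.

cis

At 1,3 positions (parity same): cis → (e,e or a,a); trans → (a,e or e,a).
Best chair for cis: E = 0.00 kcal/mol; best chair for trans: E = 0.48 kcal/mol.
The cis isomer is lower by 0.48 kcal/mol.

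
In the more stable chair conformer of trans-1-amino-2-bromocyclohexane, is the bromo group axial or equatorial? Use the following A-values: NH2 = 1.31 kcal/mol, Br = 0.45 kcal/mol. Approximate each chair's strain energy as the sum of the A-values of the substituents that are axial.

C1 and C2 have opposite parity, so for the trans isomer the two substituents are e,e in one chair and a,a in the other.
Chair I (amino axial, bromo axial): E = 1.76 kcal/mol.
Chair II (amino equatorial, bromo equatorial): E = 0.00 kcal/mol.
Chair II is the more stable (lower-energy) conformer, and in that chair the bromo group is equatorial.

equatorial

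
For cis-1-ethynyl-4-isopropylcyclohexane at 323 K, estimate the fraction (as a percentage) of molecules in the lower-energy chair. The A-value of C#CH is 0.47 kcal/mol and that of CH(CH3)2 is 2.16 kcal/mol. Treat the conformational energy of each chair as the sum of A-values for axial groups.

C1 and C4 have opposite parity, so for the cis isomer the two substituents are one axial and one equatorial in each chair.
Chair I (ethynyl axial, isopropyl equatorial): E = 0.47 kcal/mol; chair II (ethynyl equatorial, isopropyl axial): E = 2.16 kcal/mol.
ΔG = 1.69 kcal/mol between the two chairs.
K = exp(ΔG/RT) with R = 1.987×10⁻³ kcal mol⁻¹ K⁻¹ and T = 323 K gives K ≈ 13.9.
Fraction in the lower-energy chair = K/(K+1) = 93.3%.

93.3%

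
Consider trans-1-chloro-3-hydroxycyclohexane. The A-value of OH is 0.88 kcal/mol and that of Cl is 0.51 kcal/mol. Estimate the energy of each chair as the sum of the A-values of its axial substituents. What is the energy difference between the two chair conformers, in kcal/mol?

0.37 kcal/mol

C1 and C3 have the same parity, so for the trans isomer the two substituents are one axial and one equatorial in each chair.
Chair I (hydroxyl axial, chloro equatorial): E = 0.88 kcal/mol.
Chair II (hydroxyl equatorial, chloro axial): E = 0.51 kcal/mol.
ΔE = 0.88 − 0.51 = 0.37 kcal/mol; chair II is more stable.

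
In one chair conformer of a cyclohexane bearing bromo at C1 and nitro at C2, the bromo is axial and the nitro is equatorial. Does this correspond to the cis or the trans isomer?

cis

C1 and C2 have opposite parity, so their axial bonds point in opposite directions.
With opposite-parity carbons, two substituents on the same face are one axial and one equatorial; opposite faces give both axial or both equatorial.
Here the groups are axial/equatorial → same face → cis.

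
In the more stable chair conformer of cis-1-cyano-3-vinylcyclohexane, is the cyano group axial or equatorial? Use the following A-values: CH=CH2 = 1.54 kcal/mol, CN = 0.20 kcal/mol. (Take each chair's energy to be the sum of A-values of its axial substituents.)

C1 and C3 have the same parity, so for the cis isomer the two substituents are e,e in one chair and a,a in the other.
Chair I (vinyl axial, cyano axial): E = 1.74 kcal/mol.
Chair II (vinyl equatorial, cyano equatorial): E = 0.00 kcal/mol.
Chair II is the more stable (lower-energy) conformer, and in that chair the cyano group is equatorial.

equatorial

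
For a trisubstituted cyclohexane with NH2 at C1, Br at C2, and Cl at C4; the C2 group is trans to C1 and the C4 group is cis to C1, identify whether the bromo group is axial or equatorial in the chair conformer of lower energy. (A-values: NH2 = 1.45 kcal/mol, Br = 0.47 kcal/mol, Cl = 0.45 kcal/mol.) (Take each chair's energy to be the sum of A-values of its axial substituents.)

equatorial

Chair I (amino axial, bromo axial, chloro equatorial): E = 1.92 kcal/mol.
Chair II (amino equatorial, bromo equatorial, chloro axial): E = 0.45 kcal/mol.
Chair II is the more stable (lower-energy) conformer, and in that chair the bromo group is equatorial.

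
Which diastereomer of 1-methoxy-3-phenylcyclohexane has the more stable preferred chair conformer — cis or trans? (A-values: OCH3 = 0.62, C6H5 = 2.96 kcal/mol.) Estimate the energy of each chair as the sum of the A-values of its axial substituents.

At 1,3 positions (parity same): cis → (e,e or a,a); trans → (a,e or e,a).
Best chair for cis: E = 0.00 kcal/mol; best chair for trans: E = 0.62 kcal/mol.
The cis isomer is lower by 0.62 kcal/mol.

cis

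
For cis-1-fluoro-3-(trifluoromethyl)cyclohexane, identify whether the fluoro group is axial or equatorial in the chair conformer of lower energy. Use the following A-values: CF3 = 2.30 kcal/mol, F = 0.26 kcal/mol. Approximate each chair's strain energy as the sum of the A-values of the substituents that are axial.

equatorial

C1 and C3 have the same parity, so for the cis isomer the two substituents are e,e in one chair and a,a in the other.
Chair I (trifluoromethyl axial, fluoro axial): E = 2.56 kcal/mol.
Chair II (trifluoromethyl equatorial, fluoro equatorial): E = 0.00 kcal/mol.
Chair II is the more stable (lower-energy) conformer, and in that chair the fluoro group is equatorial.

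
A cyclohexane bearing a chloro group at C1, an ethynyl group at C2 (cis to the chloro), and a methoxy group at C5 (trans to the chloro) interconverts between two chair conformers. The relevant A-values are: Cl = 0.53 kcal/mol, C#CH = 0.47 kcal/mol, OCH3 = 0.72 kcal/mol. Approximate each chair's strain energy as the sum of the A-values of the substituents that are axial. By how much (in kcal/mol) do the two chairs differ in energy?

0.66 kcal/mol

Chair I (chloro axial, ethynyl equatorial, methoxy equatorial): E = 0.53 kcal/mol.
Chair II (chloro equatorial, ethynyl axial, methoxy axial): E = 1.19 kcal/mol.
ΔE = 1.19 − 0.53 = 0.66 kcal/mol; chair I is more stable.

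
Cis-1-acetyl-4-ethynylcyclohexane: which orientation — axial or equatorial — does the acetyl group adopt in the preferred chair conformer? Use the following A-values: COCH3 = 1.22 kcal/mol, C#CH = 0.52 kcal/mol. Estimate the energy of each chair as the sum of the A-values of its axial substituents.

C1 and C4 have opposite parity, so for the cis isomer the two substituents are one axial and one equatorial in each chair.
Chair I (acetyl axial, ethynyl equatorial): E = 1.22 kcal/mol.
Chair II (acetyl equatorial, ethynyl axial): E = 0.52 kcal/mol.
Chair II is the more stable (lower-energy) conformer, and in that chair the acetyl group is equatorial.

equatorial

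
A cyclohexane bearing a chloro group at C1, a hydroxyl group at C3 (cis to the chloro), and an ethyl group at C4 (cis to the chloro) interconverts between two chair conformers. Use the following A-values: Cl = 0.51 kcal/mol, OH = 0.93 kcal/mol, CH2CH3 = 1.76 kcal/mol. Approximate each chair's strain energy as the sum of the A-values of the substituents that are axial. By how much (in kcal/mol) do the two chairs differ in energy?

0.32 kcal/mol

Chair I (chloro axial, hydroxyl axial, ethyl equatorial): E = 1.44 kcal/mol.
Chair II (chloro equatorial, hydroxyl equatorial, ethyl axial): E = 1.76 kcal/mol.
ΔE = 1.76 − 1.44 = 0.32 kcal/mol; chair I is more stable.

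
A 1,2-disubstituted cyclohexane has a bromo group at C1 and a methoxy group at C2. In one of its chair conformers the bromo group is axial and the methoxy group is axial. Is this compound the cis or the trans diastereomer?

trans

C1 and C2 have opposite parity, so their axial bonds point in opposite directions.
With opposite-parity carbons, two substituents on the same face are one axial and one equatorial; opposite faces give both axial or both equatorial.
Here the groups are axial/axial → opposite face → trans.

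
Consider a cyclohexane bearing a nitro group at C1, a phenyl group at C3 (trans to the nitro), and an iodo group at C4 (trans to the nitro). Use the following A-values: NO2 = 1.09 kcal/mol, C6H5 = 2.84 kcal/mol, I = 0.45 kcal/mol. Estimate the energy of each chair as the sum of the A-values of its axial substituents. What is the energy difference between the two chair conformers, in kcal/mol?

Chair I (nitro axial, phenyl equatorial, iodo axial): E = 1.54 kcal/mol.
Chair II (nitro equatorial, phenyl axial, iodo equatorial): E = 2.84 kcal/mol.
ΔE = 2.84 − 1.54 = 1.30 kcal/mol; chair I is more stable.

1.30 kcal/mol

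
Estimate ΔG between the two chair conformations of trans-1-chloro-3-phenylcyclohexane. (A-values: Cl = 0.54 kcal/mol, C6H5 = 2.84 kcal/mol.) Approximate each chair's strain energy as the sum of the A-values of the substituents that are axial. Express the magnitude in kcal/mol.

C1 and C3 have the same parity, so for the trans isomer the two substituents are one axial and one equatorial in each chair.
Chair I (chloro axial, phenyl equatorial): E = 0.54 kcal/mol.
Chair II (chloro equatorial, phenyl axial): E = 2.84 kcal/mol.
ΔE = 2.84 − 0.54 = 2.30 kcal/mol; chair I is more stable.

2.30 kcal/mol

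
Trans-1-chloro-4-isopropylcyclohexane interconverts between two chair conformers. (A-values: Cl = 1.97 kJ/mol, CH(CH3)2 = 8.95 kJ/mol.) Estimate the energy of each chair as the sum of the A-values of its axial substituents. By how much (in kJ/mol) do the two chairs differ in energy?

10.92 kJ/mol

C1 and C4 have opposite parity, so for the trans isomer the two substituents are e,e in one chair and a,a in the other.
Chair I (chloro axial, isopropyl axial): E = 10.92 kJ/mol.
Chair II (chloro equatorial, isopropyl equatorial): E = 0.00 kJ/mol.
ΔE = 10.92 − 0.00 = 10.92 kJ/mol; chair II is more stable.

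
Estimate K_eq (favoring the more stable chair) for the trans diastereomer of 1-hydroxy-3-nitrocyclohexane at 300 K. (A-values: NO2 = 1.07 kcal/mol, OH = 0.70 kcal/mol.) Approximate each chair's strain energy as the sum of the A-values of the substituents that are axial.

K ≈ 1.86

C1 and C3 have the same parity, so for the trans isomer the two substituents are one axial and one equatorial in each chair.
Chair I (nitro axial, hydroxyl equatorial): E = 1.07 kcal/mol; chair II (nitro equatorial, hydroxyl axial): E = 0.70 kcal/mol.
ΔG = 0.37 kcal/mol between the two chairs.
K = exp(ΔG/RT) with R = 1.987×10⁻³ kcal mol⁻¹ K⁻¹ and T = 300 K gives K ≈ 1.86.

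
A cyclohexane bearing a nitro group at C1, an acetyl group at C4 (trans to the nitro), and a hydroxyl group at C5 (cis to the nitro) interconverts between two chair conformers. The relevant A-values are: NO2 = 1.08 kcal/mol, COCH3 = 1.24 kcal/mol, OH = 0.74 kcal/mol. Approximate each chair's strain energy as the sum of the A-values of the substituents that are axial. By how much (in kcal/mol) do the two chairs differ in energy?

Chair I (nitro axial, acetyl axial, hydroxyl axial): E = 3.06 kcal/mol.
Chair II (nitro equatorial, acetyl equatorial, hydroxyl equatorial): E = 0.00 kcal/mol.
ΔE = 3.06 − 0.00 = 3.06 kcal/mol; chair II is more stable.

3.06 kcal/mol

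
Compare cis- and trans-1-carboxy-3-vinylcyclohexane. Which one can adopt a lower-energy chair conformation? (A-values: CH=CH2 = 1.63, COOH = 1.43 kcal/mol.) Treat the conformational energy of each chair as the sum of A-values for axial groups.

cis

At 1,3 positions (parity same): cis → (e,e or a,a); trans → (a,e or e,a).
Best chair for cis: E = 0.00 kcal/mol; best chair for trans: E = 1.43 kcal/mol.
The cis isomer is lower by 1.43 kcal/mol.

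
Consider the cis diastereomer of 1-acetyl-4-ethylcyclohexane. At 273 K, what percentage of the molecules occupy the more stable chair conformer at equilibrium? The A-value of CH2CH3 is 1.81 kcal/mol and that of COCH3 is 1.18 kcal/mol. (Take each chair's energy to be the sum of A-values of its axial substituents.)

C1 and C4 have opposite parity, so for the cis isomer the two substituents are one axial and one equatorial in each chair.
Chair I (ethyl axial, acetyl equatorial): E = 1.81 kcal/mol; chair II (ethyl equatorial, acetyl axial): E = 1.18 kcal/mol.
ΔG = 0.63 kcal/mol between the two chairs.
K = exp(ΔG/RT) with R = 1.987×10⁻³ kcal mol⁻¹ K⁻¹ and T = 273 K gives K ≈ 3.19.
Fraction in the lower-energy chair = K/(K+1) = 76.2%.

76.2%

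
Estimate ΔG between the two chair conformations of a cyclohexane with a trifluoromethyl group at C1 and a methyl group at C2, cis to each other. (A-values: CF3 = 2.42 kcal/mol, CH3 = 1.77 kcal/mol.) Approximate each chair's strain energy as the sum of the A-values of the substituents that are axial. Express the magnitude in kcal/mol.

C1 and C2 have opposite parity, so for the cis isomer the two substituents are one axial and one equatorial in each chair.
Chair I (trifluoromethyl axial, methyl equatorial): E = 2.42 kcal/mol.
Chair II (trifluoromethyl equatorial, methyl axial): E = 1.77 kcal/mol.
ΔE = 2.42 − 1.77 = 0.65 kcal/mol; chair II is more stable.

0.65 kcal/mol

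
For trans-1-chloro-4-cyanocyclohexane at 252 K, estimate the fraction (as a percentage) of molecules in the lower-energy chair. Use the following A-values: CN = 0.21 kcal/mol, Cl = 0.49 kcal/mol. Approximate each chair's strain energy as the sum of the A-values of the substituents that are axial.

80.2%

C1 and C4 have opposite parity, so for the trans isomer the two substituents are e,e in one chair and a,a in the other.
Chair I (cyano axial, chloro axial): E = 0.70 kcal/mol; chair II (cyano equatorial, chloro equatorial): E = 0.00 kcal/mol.
ΔG = 0.70 kcal/mol between the two chairs.
K = exp(ΔG/RT) with R = 1.987×10⁻³ kcal mol⁻¹ K⁻¹ and T = 252 K gives K ≈ 4.05.
Fraction in the lower-energy chair = K/(K+1) = 80.2%.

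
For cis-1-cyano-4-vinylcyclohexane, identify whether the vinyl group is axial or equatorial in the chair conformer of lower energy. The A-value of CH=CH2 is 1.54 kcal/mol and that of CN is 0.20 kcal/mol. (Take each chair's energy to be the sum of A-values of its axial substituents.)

equatorial

C1 and C4 have opposite parity, so for the cis isomer the two substituents are one axial and one equatorial in each chair.
Chair I (vinyl axial, cyano equatorial): E = 1.54 kcal/mol.
Chair II (vinyl equatorial, cyano axial): E = 0.20 kcal/mol.
Chair II is the more stable (lower-energy) conformer, and in that chair the vinyl group is equatorial.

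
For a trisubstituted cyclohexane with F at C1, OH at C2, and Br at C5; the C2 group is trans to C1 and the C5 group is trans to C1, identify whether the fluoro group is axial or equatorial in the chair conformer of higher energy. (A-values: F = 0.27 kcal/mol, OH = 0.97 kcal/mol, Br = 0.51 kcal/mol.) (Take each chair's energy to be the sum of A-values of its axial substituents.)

Chair I (fluoro axial, hydroxyl axial, bromo equatorial): E = 1.24 kcal/mol.
Chair II (fluoro equatorial, hydroxyl equatorial, bromo axial): E = 0.51 kcal/mol.
Chair I is the less stable (higher-energy) conformer, and in that chair the fluoro group is axial.

axial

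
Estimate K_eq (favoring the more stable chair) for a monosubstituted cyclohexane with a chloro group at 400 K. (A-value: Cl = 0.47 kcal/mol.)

K ≈ 1.81

One chair has the chloro group axial (E = 0.47 kcal/mol) and the other has it equatorial (E = 0).
ΔG = 0.47 kcal/mol between the two chairs.
K = exp(ΔG/RT) with R = 1.987×10⁻³ kcal mol⁻¹ K⁻¹ and T = 400 K gives K ≈ 1.81.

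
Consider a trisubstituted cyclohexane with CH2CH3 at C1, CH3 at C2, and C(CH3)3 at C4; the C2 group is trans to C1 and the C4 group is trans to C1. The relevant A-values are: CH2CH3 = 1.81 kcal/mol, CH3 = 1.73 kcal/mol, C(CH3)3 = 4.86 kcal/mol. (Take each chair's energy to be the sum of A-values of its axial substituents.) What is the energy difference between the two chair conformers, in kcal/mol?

8.40 kcal/mol

Chair I (ethyl axial, methyl axial, tert-butyl axial): E = 8.40 kcal/mol.
Chair II (ethyl equatorial, methyl equatorial, tert-butyl equatorial): E = 0.00 kcal/mol.
ΔE = 8.40 − 0.00 = 8.40 kcal/mol; chair II is more stable.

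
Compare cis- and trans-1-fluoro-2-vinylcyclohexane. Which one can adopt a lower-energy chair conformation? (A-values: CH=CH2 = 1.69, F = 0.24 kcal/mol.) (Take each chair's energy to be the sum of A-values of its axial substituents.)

trans

At 1,2 positions (parity opposite): cis → (a,e or e,a); trans → (e,e or a,a).
Best chair for cis: E = 0.24 kcal/mol; best chair for trans: E = 0.00 kcal/mol.
The trans isomer is lower by 0.24 kcal/mol.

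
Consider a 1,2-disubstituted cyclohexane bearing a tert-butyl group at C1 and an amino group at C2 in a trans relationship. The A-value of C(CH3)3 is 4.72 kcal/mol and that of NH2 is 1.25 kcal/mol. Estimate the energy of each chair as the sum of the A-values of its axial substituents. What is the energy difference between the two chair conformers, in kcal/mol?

5.97 kcal/mol

C1 and C2 have opposite parity, so for the trans isomer the two substituents are e,e in one chair and a,a in the other.
Chair I (tert-butyl axial, amino axial): E = 5.97 kcal/mol.
Chair II (tert-butyl equatorial, amino equatorial): E = 0.00 kcal/mol.
ΔE = 5.97 − 0.00 = 5.97 kcal/mol; chair II is more stable.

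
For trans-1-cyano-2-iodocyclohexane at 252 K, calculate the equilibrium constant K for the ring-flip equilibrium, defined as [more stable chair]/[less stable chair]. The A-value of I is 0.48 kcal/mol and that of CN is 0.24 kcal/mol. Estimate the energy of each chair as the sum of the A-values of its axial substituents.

K ≈ 4.21

C1 and C2 have opposite parity, so for the trans isomer the two substituents are e,e in one chair and a,a in the other.
Chair I (iodo axial, cyano axial): E = 0.72 kcal/mol; chair II (iodo equatorial, cyano equatorial): E = 0.00 kcal/mol.
ΔG = 0.72 kcal/mol between the two chairs.
K = exp(ΔG/RT) with R = 1.987×10⁻³ kcal mol⁻¹ K⁻¹ and T = 252 K gives K ≈ 4.21.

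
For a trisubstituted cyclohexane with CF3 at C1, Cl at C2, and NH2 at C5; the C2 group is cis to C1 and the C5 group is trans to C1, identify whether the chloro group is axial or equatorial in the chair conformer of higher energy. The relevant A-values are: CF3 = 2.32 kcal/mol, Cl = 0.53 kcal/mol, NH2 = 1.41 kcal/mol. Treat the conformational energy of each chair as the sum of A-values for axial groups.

equatorial

Chair I (trifluoromethyl axial, chloro equatorial, amino equatorial): E = 2.32 kcal/mol.
Chair II (trifluoromethyl equatorial, chloro axial, amino axial): E = 1.94 kcal/mol.
Chair I is the less stable (higher-energy) conformer, and in that chair the chloro group is equatorial.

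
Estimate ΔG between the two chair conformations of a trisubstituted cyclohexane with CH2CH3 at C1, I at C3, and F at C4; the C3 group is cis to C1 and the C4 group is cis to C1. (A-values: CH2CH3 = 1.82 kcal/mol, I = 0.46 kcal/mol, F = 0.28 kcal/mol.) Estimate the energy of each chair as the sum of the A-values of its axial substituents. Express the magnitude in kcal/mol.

Chair I (ethyl axial, iodo axial, fluoro equatorial): E = 2.28 kcal/mol.
Chair II (ethyl equatorial, iodo equatorial, fluoro axial): E = 0.28 kcal/mol.
ΔE = 2.28 − 0.28 = 2.00 kcal/mol; chair II is more stable.

2.00 kcal/mol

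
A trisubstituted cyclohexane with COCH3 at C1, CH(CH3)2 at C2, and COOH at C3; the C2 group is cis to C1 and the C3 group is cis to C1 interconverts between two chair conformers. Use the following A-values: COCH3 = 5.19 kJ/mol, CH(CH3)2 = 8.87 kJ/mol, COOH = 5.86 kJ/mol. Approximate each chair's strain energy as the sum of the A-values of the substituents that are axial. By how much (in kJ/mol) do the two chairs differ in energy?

Chair I (acetyl axial, isopropyl equatorial, carboxyl axial): E = 11.05 kJ/mol.
Chair II (acetyl equatorial, isopropyl axial, carboxyl equatorial): E = 8.87 kJ/mol.
ΔE = 11.05 − 8.87 = 2.18 kJ/mol; chair II is more stable.

2.18 kJ/mol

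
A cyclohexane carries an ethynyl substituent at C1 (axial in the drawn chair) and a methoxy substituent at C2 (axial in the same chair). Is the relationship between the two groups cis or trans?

C1 and C2 have opposite parity, so their axial bonds point in opposite directions.
With opposite-parity carbons, two substituents on the same face are one axial and one equatorial; opposite faces give both axial or both equatorial.
Here the groups are axial/axial → opposite face → trans.

trans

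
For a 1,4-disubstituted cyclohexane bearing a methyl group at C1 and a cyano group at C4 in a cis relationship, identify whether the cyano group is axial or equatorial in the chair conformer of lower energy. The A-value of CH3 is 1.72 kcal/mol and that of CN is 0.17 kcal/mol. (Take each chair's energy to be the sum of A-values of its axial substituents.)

axial

C1 and C4 have opposite parity, so for the cis isomer the two substituents are one axial and one equatorial in each chair.
Chair I (methyl axial, cyano equatorial): E = 1.72 kcal/mol.
Chair II (methyl equatorial, cyano axial): E = 0.17 kcal/mol.
Chair II is the more stable (lower-energy) conformer, and in that chair the cyano group is axial.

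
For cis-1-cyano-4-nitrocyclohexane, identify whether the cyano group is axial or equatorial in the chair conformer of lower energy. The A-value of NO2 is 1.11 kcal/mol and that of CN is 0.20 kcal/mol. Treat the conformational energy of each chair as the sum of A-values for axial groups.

axial

C1 and C4 have opposite parity, so for the cis isomer the two substituents are one axial and one equatorial in each chair.
Chair I (nitro axial, cyano equatorial): E = 1.11 kcal/mol.
Chair II (nitro equatorial, cyano axial): E = 0.20 kcal/mol.
Chair II is the more stable (lower-energy) conformer, and in that chair the cyano group is axial.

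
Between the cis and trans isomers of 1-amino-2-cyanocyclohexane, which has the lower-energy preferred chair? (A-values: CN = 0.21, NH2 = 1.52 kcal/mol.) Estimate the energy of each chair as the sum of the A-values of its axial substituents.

trans

At 1,2 positions (parity opposite): cis → (a,e or e,a); trans → (e,e or a,a).
Best chair for cis: E = 0.21 kcal/mol; best chair for trans: E = 0.00 kcal/mol.
The trans isomer is lower by 0.21 kcal/mol.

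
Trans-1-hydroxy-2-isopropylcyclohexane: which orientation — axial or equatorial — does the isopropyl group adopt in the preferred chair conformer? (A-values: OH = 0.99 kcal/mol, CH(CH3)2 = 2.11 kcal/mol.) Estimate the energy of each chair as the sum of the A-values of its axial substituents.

equatorial

C1 and C2 have opposite parity, so for the trans isomer the two substituents are e,e in one chair and a,a in the other.
Chair I (hydroxyl axial, isopropyl axial): E = 3.10 kcal/mol.
Chair II (hydroxyl equatorial, isopropyl equatorial): E = 0.00 kcal/mol.
Chair II is the more stable (lower-energy) conformer, and in that chair the isopropyl group is equatorial.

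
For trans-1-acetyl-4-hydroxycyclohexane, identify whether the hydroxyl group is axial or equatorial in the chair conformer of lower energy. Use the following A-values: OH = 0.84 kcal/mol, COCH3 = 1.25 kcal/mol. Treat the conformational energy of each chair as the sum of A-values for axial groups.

equatorial

C1 and C4 have opposite parity, so for the trans isomer the two substituents are e,e in one chair and a,a in the other.
Chair I (hydroxyl axial, acetyl axial): E = 2.09 kcal/mol.
Chair II (hydroxyl equatorial, acetyl equatorial): E = 0.00 kcal/mol.
Chair II is the more stable (lower-energy) conformer, and in that chair the hydroxyl group is equatorial.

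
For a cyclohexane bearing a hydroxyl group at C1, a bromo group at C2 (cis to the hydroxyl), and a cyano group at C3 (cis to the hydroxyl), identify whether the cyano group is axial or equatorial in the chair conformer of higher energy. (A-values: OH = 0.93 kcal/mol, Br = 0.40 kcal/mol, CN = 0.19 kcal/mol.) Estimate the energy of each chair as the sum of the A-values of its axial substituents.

axial

Chair I (hydroxyl axial, bromo equatorial, cyano axial): E = 1.12 kcal/mol.
Chair II (hydroxyl equatorial, bromo axial, cyano equatorial): E = 0.40 kcal/mol.
Chair I is the less stable (higher-energy) conformer, and in that chair the cyano group is axial.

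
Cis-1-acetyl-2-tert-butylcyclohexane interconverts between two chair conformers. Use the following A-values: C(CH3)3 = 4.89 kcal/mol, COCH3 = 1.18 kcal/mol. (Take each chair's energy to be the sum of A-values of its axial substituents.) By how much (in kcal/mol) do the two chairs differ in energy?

3.71 kcal/mol

C1 and C2 have opposite parity, so for the cis isomer the two substituents are one axial and one equatorial in each chair.
Chair I (tert-butyl axial, acetyl equatorial): E = 4.89 kcal/mol.
Chair II (tert-butyl equatorial, acetyl axial): E = 1.18 kcal/mol.
ΔE = 4.89 − 1.18 = 3.71 kcal/mol; chair II is more stable.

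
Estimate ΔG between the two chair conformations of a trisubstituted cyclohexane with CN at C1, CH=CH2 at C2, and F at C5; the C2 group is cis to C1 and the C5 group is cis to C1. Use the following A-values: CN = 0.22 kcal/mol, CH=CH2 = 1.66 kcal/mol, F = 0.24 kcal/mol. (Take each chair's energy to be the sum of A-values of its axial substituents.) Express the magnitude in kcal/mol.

1.20 kcal/mol

Chair I (cyano axial, vinyl equatorial, fluoro axial): E = 0.46 kcal/mol.
Chair II (cyano equatorial, vinyl axial, fluoro equatorial): E = 1.66 kcal/mol.
ΔE = 1.66 − 0.46 = 1.20 kcal/mol; chair I is more stable.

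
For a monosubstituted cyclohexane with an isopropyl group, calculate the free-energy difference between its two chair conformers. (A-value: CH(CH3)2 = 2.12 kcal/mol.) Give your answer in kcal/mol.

A monosubstituted cyclohexane has one chair with the isopropyl group axial (E = A = 2.12 kcal/mol) and one with it equatorial (E = 0).
ΔE = 2.12 − 0 = 2.12 kcal/mol.

2.12 kcal/mol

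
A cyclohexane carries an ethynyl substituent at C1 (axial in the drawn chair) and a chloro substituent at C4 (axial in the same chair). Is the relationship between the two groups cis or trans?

C1 and C4 have opposite parity, so their axial bonds point in opposite directions.
With opposite-parity carbons, two substituents on the same face are one axial and one equatorial; opposite faces give both axial or both equatorial.
Here the groups are axial/axial → opposite face → trans.

trans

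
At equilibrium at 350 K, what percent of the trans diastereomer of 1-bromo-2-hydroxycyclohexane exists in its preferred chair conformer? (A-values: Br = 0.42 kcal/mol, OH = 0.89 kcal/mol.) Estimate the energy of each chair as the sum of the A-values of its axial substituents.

C1 and C2 have opposite parity, so for the trans isomer the two substituents are e,e in one chair and a,a in the other.
Chair I (bromo axial, hydroxyl axial): E = 1.31 kcal/mol; chair II (bromo equatorial, hydroxyl equatorial): E = 0.00 kcal/mol.
ΔG = 1.31 kcal/mol between the two chairs.
K = exp(ΔG/RT) with R = 1.987×10⁻³ kcal mol⁻¹ K⁻¹ and T = 350 K gives K ≈ 6.58.
Fraction in the lower-energy chair = K/(K+1) = 86.8%.

86.8%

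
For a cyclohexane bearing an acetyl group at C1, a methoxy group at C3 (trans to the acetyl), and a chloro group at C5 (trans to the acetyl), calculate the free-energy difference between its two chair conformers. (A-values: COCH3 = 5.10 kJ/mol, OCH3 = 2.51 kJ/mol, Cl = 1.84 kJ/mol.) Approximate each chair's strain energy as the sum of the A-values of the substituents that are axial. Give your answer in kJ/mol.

0.75 kJ/mol

Chair I (acetyl axial, methoxy equatorial, chloro equatorial): E = 5.10 kJ/mol.
Chair II (acetyl equatorial, methoxy axial, chloro axial): E = 4.35 kJ/mol.
ΔE = 5.10 − 4.35 = 0.75 kJ/mol; chair II is more stable.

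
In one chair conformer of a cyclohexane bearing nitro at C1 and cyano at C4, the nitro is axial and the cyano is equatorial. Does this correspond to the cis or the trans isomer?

C1 and C4 have opposite parity, so their axial bonds point in opposite directions.
With opposite-parity carbons, two substituents on the same face are one axial and one equatorial; opposite faces give both axial or both equatorial.
Here the groups are axial/equatorial → same face → cis.

cis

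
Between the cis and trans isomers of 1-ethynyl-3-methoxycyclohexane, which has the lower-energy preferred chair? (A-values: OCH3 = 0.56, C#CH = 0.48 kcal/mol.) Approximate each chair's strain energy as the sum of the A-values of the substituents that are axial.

At 1,3 positions (parity same): cis → (e,e or a,a); trans → (a,e or e,a).
Best chair for cis: E = 0.00 kcal/mol; best chair for trans: E = 0.48 kcal/mol.
The cis isomer is lower by 0.48 kcal/mol.

cis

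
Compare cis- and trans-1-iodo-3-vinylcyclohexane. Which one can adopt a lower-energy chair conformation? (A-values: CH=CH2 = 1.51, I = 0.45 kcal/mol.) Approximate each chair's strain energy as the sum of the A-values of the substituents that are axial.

At 1,3 positions (parity same): cis → (e,e or a,a); trans → (a,e or e,a).
Best chair for cis: E = 0.00 kcal/mol; best chair for trans: E = 0.45 kcal/mol.
The cis isomer is lower by 0.45 kcal/mol.

cis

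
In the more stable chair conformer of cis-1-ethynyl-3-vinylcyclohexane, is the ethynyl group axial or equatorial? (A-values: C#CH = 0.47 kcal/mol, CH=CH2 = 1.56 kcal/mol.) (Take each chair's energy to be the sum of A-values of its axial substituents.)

C1 and C3 have the same parity, so for the cis isomer the two substituents are e,e in one chair and a,a in the other.
Chair I (ethynyl axial, vinyl axial): E = 2.03 kcal/mol.
Chair II (ethynyl equatorial, vinyl equatorial): E = 0.00 kcal/mol.
Chair II is the more stable (lower-energy) conformer, and in that chair the ethynyl group is equatorial.

equatorial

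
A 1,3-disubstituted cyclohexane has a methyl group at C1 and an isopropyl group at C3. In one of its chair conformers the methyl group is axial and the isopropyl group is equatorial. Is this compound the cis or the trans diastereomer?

C1 and C3 have the same parity, so their axial bonds point in the same direction.
With same-parity carbons, two substituents on the same face are both axial or both equatorial; opposite faces give one of each.
Here the groups are axial/equatorial → opposite face → trans.

trans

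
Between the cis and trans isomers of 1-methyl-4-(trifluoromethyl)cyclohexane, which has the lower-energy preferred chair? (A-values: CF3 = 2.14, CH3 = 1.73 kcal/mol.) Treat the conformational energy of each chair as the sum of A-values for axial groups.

At 1,4 positions (parity opposite): cis → (a,e or e,a); trans → (e,e or a,a).
Best chair for cis: E = 1.73 kcal/mol; best chair for trans: E = 0.00 kcal/mol.
The trans isomer is lower by 1.73 kcal/mol.

trans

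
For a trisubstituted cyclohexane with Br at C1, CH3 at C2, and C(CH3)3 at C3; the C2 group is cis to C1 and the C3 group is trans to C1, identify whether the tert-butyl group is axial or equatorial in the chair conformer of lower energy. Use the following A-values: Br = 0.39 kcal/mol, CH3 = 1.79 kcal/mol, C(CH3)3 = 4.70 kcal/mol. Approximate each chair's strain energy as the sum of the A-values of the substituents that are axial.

equatorial

Chair I (bromo axial, methyl equatorial, tert-butyl equatorial): E = 0.39 kcal/mol.
Chair II (bromo equatorial, methyl axial, tert-butyl axial): E = 6.49 kcal/mol.
Chair I is the more stable (lower-energy) conformer, and in that chair the tert-butyl group is equatorial.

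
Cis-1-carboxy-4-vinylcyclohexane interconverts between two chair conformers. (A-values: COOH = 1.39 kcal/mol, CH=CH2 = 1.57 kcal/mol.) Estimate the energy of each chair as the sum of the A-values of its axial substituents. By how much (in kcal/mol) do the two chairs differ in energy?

0.18 kcal/mol

C1 and C4 have opposite parity, so for the cis isomer the two substituents are one axial and one equatorial in each chair.
Chair I (carboxyl axial, vinyl equatorial): E = 1.39 kcal/mol.
Chair II (carboxyl equatorial, vinyl axial): E = 1.57 kcal/mol.
ΔE = 1.57 − 1.39 = 0.18 kcal/mol; chair I is more stable.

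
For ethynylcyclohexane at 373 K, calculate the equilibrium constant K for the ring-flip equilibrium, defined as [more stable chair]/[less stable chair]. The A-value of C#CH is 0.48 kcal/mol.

One chair has the ethynyl group axial (E = 0.48 kcal/mol) and the other has it equatorial (E = 0).
ΔG = 0.48 kcal/mol between the two chairs.
K = exp(ΔG/RT) with R = 1.987×10⁻³ kcal mol⁻¹ K⁻¹ and T = 373 K gives K ≈ 1.91.

K ≈ 1.91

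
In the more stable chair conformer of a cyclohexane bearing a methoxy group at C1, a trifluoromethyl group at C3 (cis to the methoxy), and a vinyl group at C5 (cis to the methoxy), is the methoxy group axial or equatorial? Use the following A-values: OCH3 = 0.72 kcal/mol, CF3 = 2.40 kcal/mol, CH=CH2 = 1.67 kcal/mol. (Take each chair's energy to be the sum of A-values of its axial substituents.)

Chair I (methoxy axial, trifluoromethyl axial, vinyl axial): E = 4.79 kcal/mol.
Chair II (methoxy equatorial, trifluoromethyl equatorial, vinyl equatorial): E = 0.00 kcal/mol.
Chair II is the more stable (lower-energy) conformer, and in that chair the methoxy group is equatorial.

equatorial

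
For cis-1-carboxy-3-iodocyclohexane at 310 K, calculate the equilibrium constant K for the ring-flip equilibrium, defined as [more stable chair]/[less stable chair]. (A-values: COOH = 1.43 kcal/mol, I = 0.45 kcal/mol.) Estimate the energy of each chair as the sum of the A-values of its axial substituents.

K ≈ 21.2

C1 and C3 have the same parity, so for the cis isomer the two substituents are e,e in one chair and a,a in the other.
Chair I (carboxyl axial, iodo axial): E = 1.88 kcal/mol; chair II (carboxyl equatorial, iodo equatorial): E = 0.00 kcal/mol.
ΔG = 1.88 kcal/mol between the two chairs.
K = exp(ΔG/RT) with R = 1.987×10⁻³ kcal mol⁻¹ K⁻¹ and T = 310 K gives K ≈ 21.2.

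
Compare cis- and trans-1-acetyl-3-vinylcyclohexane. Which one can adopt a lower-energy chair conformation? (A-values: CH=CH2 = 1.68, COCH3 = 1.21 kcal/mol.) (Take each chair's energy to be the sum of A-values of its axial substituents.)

At 1,3 positions (parity same): cis → (e,e or a,a); trans → (a,e or e,a).
Best chair for cis: E = 0.00 kcal/mol; best chair for trans: E = 1.21 kcal/mol.
The cis isomer is lower by 1.21 kcal/mol.

cis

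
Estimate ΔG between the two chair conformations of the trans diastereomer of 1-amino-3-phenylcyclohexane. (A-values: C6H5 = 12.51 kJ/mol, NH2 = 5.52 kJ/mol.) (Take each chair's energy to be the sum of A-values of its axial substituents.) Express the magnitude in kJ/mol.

C1 and C3 have the same parity, so for the trans isomer the two substituents are one axial and one equatorial in each chair.
Chair I (phenyl axial, amino equatorial): E = 12.51 kJ/mol.
Chair II (phenyl equatorial, amino axial): E = 5.52 kJ/mol.
ΔE = 12.51 − 5.52 = 6.99 kJ/mol; chair II is more stable.

6.99 kJ/mol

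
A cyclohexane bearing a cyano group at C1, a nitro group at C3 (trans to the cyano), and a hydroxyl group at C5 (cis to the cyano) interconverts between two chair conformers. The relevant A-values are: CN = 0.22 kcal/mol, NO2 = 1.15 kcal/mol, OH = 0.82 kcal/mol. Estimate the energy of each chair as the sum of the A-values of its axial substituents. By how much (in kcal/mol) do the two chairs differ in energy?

0.11 kcal/mol

Chair I (cyano axial, nitro equatorial, hydroxyl axial): E = 1.04 kcal/mol.
Chair II (cyano equatorial, nitro axial, hydroxyl equatorial): E = 1.15 kcal/mol.
ΔE = 1.15 − 1.04 = 0.11 kcal/mol; chair I is more stable.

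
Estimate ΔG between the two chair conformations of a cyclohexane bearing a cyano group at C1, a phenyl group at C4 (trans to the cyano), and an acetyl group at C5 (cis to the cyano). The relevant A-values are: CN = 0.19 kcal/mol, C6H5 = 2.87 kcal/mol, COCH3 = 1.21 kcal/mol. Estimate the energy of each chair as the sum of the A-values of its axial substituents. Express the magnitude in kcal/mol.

4.27 kcal/mol

Chair I (cyano axial, phenyl axial, acetyl axial): E = 4.27 kcal/mol.
Chair II (cyano equatorial, phenyl equatorial, acetyl equatorial): E = 0.00 kcal/mol.
ΔE = 4.27 − 0.00 = 4.27 kcal/mol; chair II is more stable.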